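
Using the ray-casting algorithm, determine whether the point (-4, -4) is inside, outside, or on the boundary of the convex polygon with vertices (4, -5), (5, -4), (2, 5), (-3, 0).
The point (-4, -4) lies strictly outside the polygon

Cast a horizontal ray to the right from the query point and count how many polygon edges it crosses (each edge strictly once or zero times, handled with the usual half-open convention). 
Parity of crossings → even ⇒ outside.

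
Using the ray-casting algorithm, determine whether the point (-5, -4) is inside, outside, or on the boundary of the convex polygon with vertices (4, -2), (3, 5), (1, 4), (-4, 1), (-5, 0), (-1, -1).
The point (-5, -4) lies strictly outside the polygon

Cast a horizontal ray to the right from the query point and count how many polygon edges it crosses (each edge strictly once or zero times, handled with the usual half-open convention). 
Parity of crossings → even ⇒ outside.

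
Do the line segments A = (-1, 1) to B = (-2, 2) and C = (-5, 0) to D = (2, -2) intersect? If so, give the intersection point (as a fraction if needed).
No (intersection of containing lines falls outside at least one segment)

Parametrize and solve: t = -3, s = 1. At least one of these is outside [0, 1], so the segments do not intersect.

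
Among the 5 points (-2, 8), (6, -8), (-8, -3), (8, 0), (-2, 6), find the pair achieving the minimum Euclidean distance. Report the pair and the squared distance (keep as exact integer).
Pair = ((-2, 8), (-2, 6)); squared distance = 4

Compute all C(5, 2) = 10 pairwise squared distances (x_i − x_j)² + (y_i − y_j)². The minimum is 4, attained by the pair ((-2, 8), (-2, 6)).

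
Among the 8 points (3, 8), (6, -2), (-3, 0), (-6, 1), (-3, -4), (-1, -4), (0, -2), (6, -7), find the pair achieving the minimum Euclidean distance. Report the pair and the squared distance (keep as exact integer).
Pair = ((-3, -4), (-1, -4)); squared distance = 4

Compute all C(8, 2) = 28 pairwise squared distances (x_i − x_j)² + (y_i − y_j)². The minimum is 4, attained by the pair ((-3, -4), (-1, -4)).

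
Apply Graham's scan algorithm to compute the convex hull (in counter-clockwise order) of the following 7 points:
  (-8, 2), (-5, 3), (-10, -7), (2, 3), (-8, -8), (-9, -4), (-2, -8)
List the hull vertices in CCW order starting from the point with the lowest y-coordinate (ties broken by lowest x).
Hull (CCW) = [(-8, -8), (-2, -8), (2, 3), (-5, 3), (-8, 2), (-10, -7)]

Graham scan procedure:
  1. Find the pivot p₀ = point with lowest y (tie → lowest x): (-8, -8).
  2. Sort the remaining points by polar angle around p₀.
  3. Walk through sorted points, maintaining a stack; pop the top while the last three entries make a non-left turn (cross product ≤ 0).
  4. Final stack is the convex hull in CCW order: (-8, -8), (-2, -8), (2, 3), (-5, 3), (-8, 2), (-10, -7).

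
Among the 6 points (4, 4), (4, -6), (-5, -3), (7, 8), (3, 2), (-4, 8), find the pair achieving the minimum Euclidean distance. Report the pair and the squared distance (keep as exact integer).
Pair = ((4, 4), (3, 2)); squared distance = 5

Compute all C(6, 2) = 15 pairwise squared distances (x_i − x_j)² + (y_i − y_j)². The minimum is 5, attained by the pair ((4, 4), (3, 2)).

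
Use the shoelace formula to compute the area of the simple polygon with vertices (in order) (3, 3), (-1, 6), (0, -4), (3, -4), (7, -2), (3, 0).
Area = 37

Shoelace formula: Area = (1/2) |Σ_i (x_i · y_{i+1} − x_{i+1} · y_i)| (indices mod n). Compute each cross term:
  (3)(6) − (-1)(3) = 21
  (-1)(-4) − (0)(6) = 4
  (0)(-4) − (3)(-4) = 12
  (3)(-2) − (7)(-4) = 22
  (7)(0) − (3)(-2) = 6
  (3)(3) − (3)(0) = 9
Sum = 74, so (signed) Area = 74/2 = 37, |Area| = 37.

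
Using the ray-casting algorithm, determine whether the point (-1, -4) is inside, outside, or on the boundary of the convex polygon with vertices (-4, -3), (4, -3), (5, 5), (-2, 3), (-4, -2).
The point (-1, -4) lies strictly outside the polygon

Cast a horizontal ray to the right from the query point and count how many polygon edges it crosses (each edge strictly once or zero times, handled with the usual half-open convention). 
Parity of crossings → even ⇒ outside.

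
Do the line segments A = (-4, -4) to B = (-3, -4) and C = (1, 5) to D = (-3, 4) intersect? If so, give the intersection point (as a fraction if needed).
No (intersection of containing lines falls outside at least one segment)

Parametrize and solve: t = -31, s = 9. At least one of these is outside [0, 1], so the segments do not intersect.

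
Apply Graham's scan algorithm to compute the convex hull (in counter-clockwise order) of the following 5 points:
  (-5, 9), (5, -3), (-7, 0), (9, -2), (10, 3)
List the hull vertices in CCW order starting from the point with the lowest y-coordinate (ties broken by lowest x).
Hull (CCW) = [(5, -3), (9, -2), (10, 3), (-5, 9), (-7, 0)]

Graham scan procedure:
  1. Find the pivot p₀ = point with lowest y (tie → lowest x): (5, -3).
  2. Sort the remaining points by polar angle around p₀.
  3. Walk through sorted points, maintaining a stack; pop the top while the last three entries make a non-left turn (cross product ≤ 0).
  4. Final stack is the convex hull in CCW order: (5, -3), (9, -2), (10, 3), (-5, 9), (-7, 0).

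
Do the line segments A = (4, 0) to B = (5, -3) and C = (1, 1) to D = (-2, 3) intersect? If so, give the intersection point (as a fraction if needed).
No (intersection of containing lines falls outside at least one segment)

Parametrize and solve: t = 3/7, s = -8/7. At least one of these is outside [0, 1], so the segments do not intersect.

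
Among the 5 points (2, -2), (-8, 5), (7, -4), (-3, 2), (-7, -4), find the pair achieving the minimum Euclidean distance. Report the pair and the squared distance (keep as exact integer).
Pair = ((2, -2), (7, -4)); squared distance = 29

Compute all C(5, 2) = 10 pairwise squared distances (x_i − x_j)² + (y_i − y_j)². The minimum is 29, attained by the pair ((2, -2), (7, -4)).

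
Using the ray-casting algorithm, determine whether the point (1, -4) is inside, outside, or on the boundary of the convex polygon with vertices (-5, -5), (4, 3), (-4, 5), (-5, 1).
The point (1, -4) lies strictly outside the polygon

Cast a horizontal ray to the right from the query point and count how many polygon edges it crosses (each edge strictly once or zero times, handled with the usual half-open convention). 
Parity of crossings → even ⇒ outside.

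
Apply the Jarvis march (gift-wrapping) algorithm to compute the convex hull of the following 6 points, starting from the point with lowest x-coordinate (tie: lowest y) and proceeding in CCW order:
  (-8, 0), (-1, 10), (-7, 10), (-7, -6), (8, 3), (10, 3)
Hull (CCW) = [(-8, 0), (-7, -6), (10, 3), (-1, 10), (-7, 10)]

Jarvis march: at each step, from the current hull vertex p, select the next vertex q as the point such that every other point lies strictly to the left of (or on) the directed line p → q. (Equivalently: for every other point r, the cross product (q − p) × (r − p) ≥ 0.)
Starting point (lowest x, tie lowest y): (-8, 0). Wrap until returning to start. Resulting hull: (-8, 0), (-7, -6), (10, 3), (-1, 10), (-7, 10).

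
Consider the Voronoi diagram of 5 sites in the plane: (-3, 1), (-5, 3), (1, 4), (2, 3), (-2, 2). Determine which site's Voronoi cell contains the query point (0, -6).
Nearest site = (-3, 1)

The Voronoi cell of site s contains exactly those query points closer to s than to any other site. Compute squared distances from q = (0, -6) to each site:
  (-3 − 0)² + (1 − -6)² = 58
  (-2 − 0)² + (2 − -6)² = 68
  (2 − 0)² + (3 − -6)² = 85
  (1 − 0)² + (4 − -6)² = 101
  (-5 − 0)² + (3 − -6)² = 106
Minimum is attained by (-3, 1), so q lies in its Voronoi cell.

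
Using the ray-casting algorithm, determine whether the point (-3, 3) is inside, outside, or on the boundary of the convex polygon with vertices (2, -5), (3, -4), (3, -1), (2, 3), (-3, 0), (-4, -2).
The point (-3, 3) lies strictly outside the polygon

Cast a horizontal ray to the right from the query point and count how many polygon edges it crosses (each edge strictly once or zero times, handled with the usual half-open convention). 
Parity of crossings → even ⇒ outside.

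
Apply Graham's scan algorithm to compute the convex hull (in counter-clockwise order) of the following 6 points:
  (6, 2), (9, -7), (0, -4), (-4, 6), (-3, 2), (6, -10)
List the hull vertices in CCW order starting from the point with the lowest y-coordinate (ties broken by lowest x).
Hull (CCW) = [(6, -10), (9, -7), (6, 2), (-4, 6), (-3, 2), (0, -4)]

Graham scan procedure:
  1. Find the pivot p₀ = point with lowest y (tie → lowest x): (6, -10).
  2. Sort the remaining points by polar angle around p₀.
  3. Walk through sorted points, maintaining a stack; pop the top while the last three entries make a non-left turn (cross product ≤ 0).
  4. Final stack is the convex hull in CCW order: (6, -10), (9, -7), (6, 2), (-4, 6), (-3, 2), (0, -4).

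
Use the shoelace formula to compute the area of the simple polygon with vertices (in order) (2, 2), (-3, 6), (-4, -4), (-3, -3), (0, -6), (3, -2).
Area = 50

Shoelace formula: Area = (1/2) |Σ_i (x_i · y_{i+1} − x_{i+1} · y_i)| (indices mod n). Compute each cross term:
  (2)(6) − (-3)(2) = 18
  (-3)(-4) − (-4)(6) = 36
  (-4)(-3) − (-3)(-4) = 0
  (-3)(-6) − (0)(-3) = 18
  (0)(-2) − (3)(-6) = 18
  (3)(2) − (2)(-2) = 10
Sum = 100, so (signed) Area = 100/2 = 50, |Area| = 50.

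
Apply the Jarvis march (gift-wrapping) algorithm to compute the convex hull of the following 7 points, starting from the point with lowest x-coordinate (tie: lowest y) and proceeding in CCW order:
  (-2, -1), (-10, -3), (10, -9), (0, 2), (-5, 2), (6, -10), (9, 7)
Hull (CCW) = [(-10, -3), (6, -10), (10, -9), (9, 7), (-5, 2)]

Jarvis march: at each step, from the current hull vertex p, select the next vertex q as the point such that every other point lies strictly to the left of (or on) the directed line p → q. (Equivalently: for every other point r, the cross product (q − p) × (r − p) ≥ 0.)
Starting point (lowest x, tie lowest y): (-10, -3). Wrap until returning to start. Resulting hull: (-10, -3), (6, -10), (10, -9), (9, 7), (-5, 2).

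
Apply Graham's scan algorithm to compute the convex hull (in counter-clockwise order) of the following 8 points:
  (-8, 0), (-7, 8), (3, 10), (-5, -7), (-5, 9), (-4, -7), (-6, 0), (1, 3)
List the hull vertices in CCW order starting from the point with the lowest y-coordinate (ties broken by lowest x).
Hull (CCW) = [(-5, -7), (-4, -7), (1, 3), (3, 10), (-5, 9), (-7, 8), (-8, 0)]

Graham scan procedure:
  1. Find the pivot p₀ = point with lowest y (tie → lowest x): (-5, -7).
  2. Sort the remaining points by polar angle around p₀.
  3. Walk through sorted points, maintaining a stack; pop the top while the last three entries make a non-left turn (cross product ≤ 0).
  4. Final stack is the convex hull in CCW order: (-5, -7), (-4, -7), (1, 3), (3, 10), (-5, 9), (-7, 8), (-8, 0).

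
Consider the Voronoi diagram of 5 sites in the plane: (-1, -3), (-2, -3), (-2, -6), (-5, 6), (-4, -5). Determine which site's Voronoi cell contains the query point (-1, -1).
Nearest site = (-1, -3)

The Voronoi cell of site s contains exactly those query points closer to s than to any other site. Compute squared distances from q = (-1, -1) to each site:
  (-1 − -1)² + (-3 − -1)² = 4
  (-2 − -1)² + (-3 − -1)² = 5
  (-4 − -1)² + (-5 − -1)² = 25
  (-2 − -1)² + (-6 − -1)² = 26
  (-5 − -1)² + (6 − -1)² = 65
Minimum is attained by (-1, -3), so q lies in its Voronoi cell.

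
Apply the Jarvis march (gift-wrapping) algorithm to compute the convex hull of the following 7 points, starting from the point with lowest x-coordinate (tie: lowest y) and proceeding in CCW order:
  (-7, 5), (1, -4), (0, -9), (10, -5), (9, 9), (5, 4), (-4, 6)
Hull (CCW) = [(-7, 5), (0, -9), (10, -5), (9, 9), (-4, 6)]

Jarvis march: at each step, from the current hull vertex p, select the next vertex q as the point such that every other point lies strictly to the left of (or on) the directed line p → q. (Equivalently: for every other point r, the cross product (q − p) × (r − p) ≥ 0.)
Starting point (lowest x, tie lowest y): (-7, 5). Wrap until returning to start. Resulting hull: (-7, 5), (0, -9), (10, -5), (9, 9), (-4, 6).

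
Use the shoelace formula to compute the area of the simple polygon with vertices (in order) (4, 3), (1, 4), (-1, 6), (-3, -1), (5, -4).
Area = 45

Shoelace formula: Area = (1/2) |Σ_i (x_i · y_{i+1} − x_{i+1} · y_i)| (indices mod n). Compute each cross term:
  (4)(4) − (1)(3) = 13
  (1)(6) − (-1)(4) = 10
  (-1)(-1) − (-3)(6) = 19
  (-3)(-4) − (5)(-1) = 17
  (5)(3) − (4)(-4) = 31
Sum = 90, so (signed) Area = 90/2 = 45, |Area| = 45.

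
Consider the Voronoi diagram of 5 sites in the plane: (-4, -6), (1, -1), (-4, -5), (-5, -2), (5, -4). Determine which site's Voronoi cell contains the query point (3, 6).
Nearest site = (1, -1)

The Voronoi cell of site s contains exactly those query points closer to s than to any other site. Compute squared distances from q = (3, 6) to each site:
  (1 − 3)² + (-1 − 6)² = 53
  (5 − 3)² + (-4 − 6)² = 104
  (-5 − 3)² + (-2 − 6)² = 128
  (-4 − 3)² + (-5 − 6)² = 170
  (-4 − 3)² + (-6 − 6)² = 193
Minimum is attained by (1, -1), so q lies in its Voronoi cell.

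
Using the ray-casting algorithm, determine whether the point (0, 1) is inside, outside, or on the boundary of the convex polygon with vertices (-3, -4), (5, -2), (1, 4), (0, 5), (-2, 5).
The point (0, 1) lies strictly inside the polygon

Cast a horizontal ray to the right from the query point and count how many polygon edges it crosses (each edge strictly once or zero times, handled with the usual half-open convention). 
Parity of crossings → odd ⇒ inside.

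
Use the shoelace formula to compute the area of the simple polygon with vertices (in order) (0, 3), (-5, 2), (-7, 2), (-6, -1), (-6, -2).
Area = 13

Shoelace formula: Area = (1/2) |Σ_i (x_i · y_{i+1} − x_{i+1} · y_i)| (indices mod n). Compute each cross term:
  (0)(2) − (-5)(3) = 15
  (-5)(2) − (-7)(2) = 4
  (-7)(-1) − (-6)(2) = 19
  (-6)(-2) − (-6)(-1) = 6
  (-6)(3) − (0)(-2) = -18
Sum = 26, so (signed) Area = 26/2 = 13, |Area| = 13.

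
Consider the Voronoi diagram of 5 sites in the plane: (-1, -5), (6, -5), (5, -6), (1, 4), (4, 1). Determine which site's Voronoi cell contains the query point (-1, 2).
Nearest site = (1, 4)

The Voronoi cell of site s contains exactly those query points closer to s than to any other site. Compute squared distances from q = (-1, 2) to each site:
  (1 − -1)² + (4 − 2)² = 8
  (4 − -1)² + (1 − 2)² = 26
  (-1 − -1)² + (-5 − 2)² = 49
  (6 − -1)² + (-5 − 2)² = 98
  (5 − -1)² + (-6 − 2)² = 100
Minimum is attained by (1, 4), so q lies in its Voronoi cell.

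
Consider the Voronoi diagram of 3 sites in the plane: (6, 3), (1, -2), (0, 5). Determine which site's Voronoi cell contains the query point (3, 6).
Nearest site = (0, 5)

The Voronoi cell of site s contains exactly those query points closer to s than to any other site. Compute squared distances from q = (3, 6) to each site:
  (0 − 3)² + (5 − 6)² = 10
  (6 − 3)² + (3 − 6)² = 18
  (1 − 3)² + (-2 − 6)² = 68
Minimum is attained by (0, 5), so q lies in its Voronoi cell.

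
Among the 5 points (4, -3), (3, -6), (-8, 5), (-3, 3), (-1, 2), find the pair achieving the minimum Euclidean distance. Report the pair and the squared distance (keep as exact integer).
Pair = ((-3, 3), (-1, 2)); squared distance = 5

Compute all C(5, 2) = 10 pairwise squared distances (x_i − x_j)² + (y_i − y_j)². The minimum is 5, attained by the pair ((-3, 3), (-1, 2)).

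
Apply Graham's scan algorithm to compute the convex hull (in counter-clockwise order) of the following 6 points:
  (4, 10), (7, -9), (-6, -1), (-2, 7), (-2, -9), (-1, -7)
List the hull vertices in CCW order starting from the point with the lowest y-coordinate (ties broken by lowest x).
Hull (CCW) = [(-2, -9), (7, -9), (4, 10), (-2, 7), (-6, -1)]

Graham scan procedure:
  1. Find the pivot p₀ = point with lowest y (tie → lowest x): (-2, -9).
  2. Sort the remaining points by polar angle around p₀.
  3. Walk through sorted points, maintaining a stack; pop the top while the last three entries make a non-left turn (cross product ≤ 0).
  4. Final stack is the convex hull in CCW order: (-2, -9), (7, -9), (4, 10), (-2, 7), (-6, -1).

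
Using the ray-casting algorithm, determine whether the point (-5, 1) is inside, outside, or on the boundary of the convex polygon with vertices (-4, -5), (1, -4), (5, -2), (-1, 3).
The point (-5, 1) lies strictly outside the polygon

Cast a horizontal ray to the right from the query point and count how many polygon edges it crosses (each edge strictly once or zero times, handled with the usual half-open convention). 
Parity of crossings → even ⇒ outside.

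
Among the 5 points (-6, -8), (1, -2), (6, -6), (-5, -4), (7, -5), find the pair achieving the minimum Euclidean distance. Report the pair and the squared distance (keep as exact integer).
Pair = ((6, -6), (7, -5)); squared distance = 2

Compute all C(5, 2) = 10 pairwise squared distances (x_i − x_j)² + (y_i − y_j)². The minimum is 2, attained by the pair ((6, -6), (7, -5)).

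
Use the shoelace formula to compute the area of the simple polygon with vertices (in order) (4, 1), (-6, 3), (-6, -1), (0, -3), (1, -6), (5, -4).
Area = 55

Shoelace formula: Area = (1/2) |Σ_i (x_i · y_{i+1} − x_{i+1} · y_i)| (indices mod n). Compute each cross term:
  (4)(3) − (-6)(1) = 18
  (-6)(-1) − (-6)(3) = 24
  (-6)(-3) − (0)(-1) = 18
  (0)(-6) − (1)(-3) = 3
  (1)(-4) − (5)(-6) = 26
  (5)(1) − (4)(-4) = 21
Sum = 110, so (signed) Area = 110/2 = 55, |Area| = 55.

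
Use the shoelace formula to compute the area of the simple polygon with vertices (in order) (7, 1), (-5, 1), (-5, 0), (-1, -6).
Area = 44

Shoelace formula: Area = (1/2) |Σ_i (x_i · y_{i+1} − x_{i+1} · y_i)| (indices mod n). Compute each cross term:
  (7)(1) − (-5)(1) = 12
  (-5)(0) − (-5)(1) = 5
  (-5)(-6) − (-1)(0) = 30
  (-1)(1) − (7)(-6) = 41
Sum = 88, so (signed) Area = 88/2 = 44, |Area| = 44.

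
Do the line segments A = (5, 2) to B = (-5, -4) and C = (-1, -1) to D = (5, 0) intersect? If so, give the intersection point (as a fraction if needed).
Yes; intersection at (5/13, -10/13) (t = 6/13 on AB, s = 3/13 on CD)

Parametrize AB as A + t(B − A) = (5 + -10 t, 2 + -6 t) and CD as C + s(D − C) = (-1 + 6 s, -1 + 1 s). Solve the linear system for (t, s). Determinant = -26 ≠ 0, so a unique intersection of the containing lines exists. Solution: t = 6/13, s = 3/13 — both in [0, 1], so the segments cross. Intersection point: (5/13, -10/13).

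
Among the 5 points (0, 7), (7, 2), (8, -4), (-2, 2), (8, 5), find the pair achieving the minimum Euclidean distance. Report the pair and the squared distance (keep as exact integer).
Pair = ((7, 2), (8, 5)); squared distance = 10

Compute all C(5, 2) = 10 pairwise squared distances (x_i − x_j)² + (y_i − y_j)². The minimum is 10, attained by the pair ((7, 2), (8, 5)).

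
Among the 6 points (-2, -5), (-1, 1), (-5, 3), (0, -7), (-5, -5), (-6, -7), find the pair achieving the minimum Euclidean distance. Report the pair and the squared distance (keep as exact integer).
Pair = ((-5, -5), (-6, -7)); squared distance = 5

Compute all C(6, 2) = 15 pairwise squared distances (x_i − x_j)² + (y_i − y_j)². The minimum is 5, attained by the pair ((-5, -5), (-6, -7)).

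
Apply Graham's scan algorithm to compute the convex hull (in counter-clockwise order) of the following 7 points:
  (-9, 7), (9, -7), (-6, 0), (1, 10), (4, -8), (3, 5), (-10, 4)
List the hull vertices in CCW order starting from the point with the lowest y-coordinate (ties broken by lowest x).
Hull (CCW) = [(4, -8), (9, -7), (1, 10), (-9, 7), (-10, 4), (-6, 0)]

Graham scan procedure:
  1. Find the pivot p₀ = point with lowest y (tie → lowest x): (4, -8).
  2. Sort the remaining points by polar angle around p₀.
  3. Walk through sorted points, maintaining a stack; pop the top while the last three entries make a non-left turn (cross product ≤ 0).
  4. Final stack is the convex hull in CCW order: (4, -8), (9, -7), (1, 10), (-9, 7), (-10, 4), (-6, 0).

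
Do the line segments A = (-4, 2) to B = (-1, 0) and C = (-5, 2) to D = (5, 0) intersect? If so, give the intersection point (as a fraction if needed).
Yes; intersection at (-25/7, 12/7) (t = 1/7 on AB, s = 1/7 on CD)

Parametrize AB as A + t(B − A) = (-4 + 3 t, 2 + -2 t) and CD as C + s(D − C) = (-5 + 10 s, 2 + -2 s). Solve the linear system for (t, s). Determinant = -14 ≠ 0, so a unique intersection of the containing lines exists. Solution: t = 1/7, s = 1/7 — both in [0, 1], so the segments cross. Intersection point: (-25/7, 12/7).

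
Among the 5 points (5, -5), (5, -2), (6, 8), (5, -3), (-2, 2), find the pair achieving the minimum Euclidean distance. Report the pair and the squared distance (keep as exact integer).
Pair = ((5, -2), (5, -3)); squared distance = 1

Compute all C(5, 2) = 10 pairwise squared distances (x_i − x_j)² + (y_i − y_j)². The minimum is 1, attained by the pair ((5, -2), (5, -3)).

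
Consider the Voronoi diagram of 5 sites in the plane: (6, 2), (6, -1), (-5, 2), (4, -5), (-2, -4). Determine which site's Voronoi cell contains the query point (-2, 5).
Nearest site = (-5, 2)

The Voronoi cell of site s contains exactly those query points closer to s than to any other site. Compute squared distances from q = (-2, 5) to each site:
  (-5 − -2)² + (2 − 5)² = 18
  (6 − -2)² + (2 − 5)² = 73
  (-2 − -2)² + (-4 − 5)² = 81
  (6 − -2)² + (-1 − 5)² = 100
  (4 − -2)² + (-5 − 5)² = 136
Minimum is attained by (-5, 2), so q lies in its Voronoi cell.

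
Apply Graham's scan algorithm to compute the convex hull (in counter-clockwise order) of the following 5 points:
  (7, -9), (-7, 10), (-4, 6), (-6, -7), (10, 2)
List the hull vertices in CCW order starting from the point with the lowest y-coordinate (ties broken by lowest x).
Hull (CCW) = [(7, -9), (10, 2), (-7, 10), (-6, -7)]

Graham scan procedure:
  1. Find the pivot p₀ = point with lowest y (tie → lowest x): (7, -9).
  2. Sort the remaining points by polar angle around p₀.
  3. Walk through sorted points, maintaining a stack; pop the top while the last three entries make a non-left turn (cross product ≤ 0).
  4. Final stack is the convex hull in CCW order: (7, -9), (10, 2), (-7, 10), (-6, -7).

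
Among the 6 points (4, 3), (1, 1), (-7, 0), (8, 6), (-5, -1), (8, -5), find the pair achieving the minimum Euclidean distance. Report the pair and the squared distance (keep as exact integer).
Pair = ((-7, 0), (-5, -1)); squared distance = 5

Compute all C(6, 2) = 15 pairwise squared distances (x_i − x_j)² + (y_i − y_j)². The minimum is 5, attained by the pair ((-7, 0), (-5, -1)).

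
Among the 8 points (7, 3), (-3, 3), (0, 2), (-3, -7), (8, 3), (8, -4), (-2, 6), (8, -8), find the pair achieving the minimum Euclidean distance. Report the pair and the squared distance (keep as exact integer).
Pair = ((7, 3), (8, 3)); squared distance = 1

Compute all C(8, 2) = 28 pairwise squared distances (x_i − x_j)² + (y_i − y_j)². The minimum is 1, attained by the pair ((7, 3), (8, 3)).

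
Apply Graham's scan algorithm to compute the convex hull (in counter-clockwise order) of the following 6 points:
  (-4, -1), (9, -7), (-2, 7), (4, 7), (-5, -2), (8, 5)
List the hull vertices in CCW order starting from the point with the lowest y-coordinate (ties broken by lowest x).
Hull (CCW) = [(9, -7), (8, 5), (4, 7), (-2, 7), (-5, -2)]

Graham scan procedure:
  1. Find the pivot p₀ = point with lowest y (tie → lowest x): (9, -7).
  2. Sort the remaining points by polar angle around p₀.
  3. Walk through sorted points, maintaining a stack; pop the top while the last three entries make a non-left turn (cross product ≤ 0).
  4. Final stack is the convex hull in CCW order: (9, -7), (8, 5), (4, 7), (-2, 7), (-5, -2).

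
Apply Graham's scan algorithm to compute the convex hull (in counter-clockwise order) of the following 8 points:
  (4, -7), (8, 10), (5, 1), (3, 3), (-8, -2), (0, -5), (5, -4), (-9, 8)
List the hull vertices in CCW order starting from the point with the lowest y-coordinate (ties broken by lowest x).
Hull (CCW) = [(4, -7), (5, -4), (8, 10), (-9, 8), (-8, -2)]

Graham scan procedure:
  1. Find the pivot p₀ = point with lowest y (tie → lowest x): (4, -7).
  2. Sort the remaining points by polar angle around p₀.
  3. Walk through sorted points, maintaining a stack; pop the top while the last three entries make a non-left turn (cross product ≤ 0).
  4. Final stack is the convex hull in CCW order: (4, -7), (5, -4), (8, 10), (-9, 8), (-8, -2).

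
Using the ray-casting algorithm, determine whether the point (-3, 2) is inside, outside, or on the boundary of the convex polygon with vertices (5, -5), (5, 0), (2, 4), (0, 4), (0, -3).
The point (-3, 2) lies strictly outside the polygon

Cast a horizontal ray to the right from the query point and count how many polygon edges it crosses (each edge strictly once or zero times, handled with the usual half-open convention). 
Parity of crossings → even ⇒ outside.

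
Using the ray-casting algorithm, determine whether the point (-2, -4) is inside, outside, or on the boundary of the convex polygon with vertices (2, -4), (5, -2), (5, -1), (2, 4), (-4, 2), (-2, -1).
The point (-2, -4) lies strictly outside the polygon

Cast a horizontal ray to the right from the query point and count how many polygon edges it crosses (each edge strictly once or zero times, handled with the usual half-open convention). 
Parity of crossings → even ⇒ outside.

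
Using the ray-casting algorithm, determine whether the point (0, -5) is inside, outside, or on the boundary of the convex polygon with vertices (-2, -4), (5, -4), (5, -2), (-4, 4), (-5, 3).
The point (0, -5) lies strictly outside the polygon

Cast a horizontal ray to the right from the query point and count how many polygon edges it crosses (each edge strictly once or zero times, handled with the usual half-open convention). 
Parity of crossings → even ⇒ outside.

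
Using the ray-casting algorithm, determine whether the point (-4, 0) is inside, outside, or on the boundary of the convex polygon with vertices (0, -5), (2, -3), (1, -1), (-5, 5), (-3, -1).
The point (-4, 0) lies strictly outside the polygon

Cast a horizontal ray to the right from the query point and count how many polygon edges it crosses (each edge strictly once or zero times, handled with the usual half-open convention). 
Parity of crossings → even ⇒ outside.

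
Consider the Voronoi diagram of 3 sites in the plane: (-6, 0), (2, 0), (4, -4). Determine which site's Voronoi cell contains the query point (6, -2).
Nearest site = (4, -4)

The Voronoi cell of site s contains exactly those query points closer to s than to any other site. Compute squared distances from q = (6, -2) to each site:
  (4 − 6)² + (-4 − -2)² = 8
  (2 − 6)² + (0 − -2)² = 20
  (-6 − 6)² + (0 − -2)² = 148
Minimum is attained by (4, -4), so q lies in its Voronoi cell.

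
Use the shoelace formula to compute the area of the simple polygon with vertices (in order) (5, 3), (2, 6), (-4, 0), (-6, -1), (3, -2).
Area = 43

Shoelace formula: Area = (1/2) |Σ_i (x_i · y_{i+1} − x_{i+1} · y_i)| (indices mod n). Compute each cross term:
  (5)(6) − (2)(3) = 24
  (2)(0) − (-4)(6) = 24
  (-4)(-1) − (-6)(0) = 4
  (-6)(-2) − (3)(-1) = 15
  (3)(3) − (5)(-2) = 19
Sum = 86, so (signed) Area = 86/2 = 43, |Area| = 43.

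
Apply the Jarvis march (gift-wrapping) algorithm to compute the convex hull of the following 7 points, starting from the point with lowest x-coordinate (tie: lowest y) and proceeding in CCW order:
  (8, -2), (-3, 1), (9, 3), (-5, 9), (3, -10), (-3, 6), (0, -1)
Hull (CCW) = [(-5, 9), (-3, 1), (3, -10), (8, -2), (9, 3)]

Jarvis march: at each step, from the current hull vertex p, select the next vertex q as the point such that every other point lies strictly to the left of (or on) the directed line p → q. (Equivalently: for every other point r, the cross product (q − p) × (r − p) ≥ 0.)
Starting point (lowest x, tie lowest y): (-5, 9). Wrap until returning to start. Resulting hull: (-5, 9), (-3, 1), (3, -10), (8, -2), (9, 3).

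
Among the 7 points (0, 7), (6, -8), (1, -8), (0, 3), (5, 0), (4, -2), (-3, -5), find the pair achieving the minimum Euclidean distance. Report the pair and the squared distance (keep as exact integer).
Pair = ((5, 0), (4, -2)); squared distance = 5

Compute all C(7, 2) = 21 pairwise squared distances (x_i − x_j)² + (y_i − y_j)². The minimum is 5, attained by the pair ((5, 0), (4, -2)).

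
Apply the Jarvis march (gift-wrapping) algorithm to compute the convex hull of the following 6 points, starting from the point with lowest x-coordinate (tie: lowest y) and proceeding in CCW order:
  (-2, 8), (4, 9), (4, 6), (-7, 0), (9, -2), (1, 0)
Hull (CCW) = [(-7, 0), (9, -2), (4, 9), (-2, 8)]

Jarvis march: at each step, from the current hull vertex p, select the next vertex q as the point such that every other point lies strictly to the left of (or on) the directed line p → q. (Equivalently: for every other point r, the cross product (q − p) × (r − p) ≥ 0.)
Starting point (lowest x, tie lowest y): (-7, 0). Wrap until returning to start. Resulting hull: (-7, 0), (9, -2), (4, 9), (-2, 8).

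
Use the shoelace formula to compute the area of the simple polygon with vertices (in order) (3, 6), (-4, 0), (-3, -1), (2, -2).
Area = 27

Shoelace formula: Area = (1/2) |Σ_i (x_i · y_{i+1} − x_{i+1} · y_i)| (indices mod n). Compute each cross term:
  (3)(0) − (-4)(6) = 24
  (-4)(-1) − (-3)(0) = 4
  (-3)(-2) − (2)(-1) = 8
  (2)(6) − (3)(-2) = 18
Sum = 54, so (signed) Area = 54/2 = 27, |Area| = 27.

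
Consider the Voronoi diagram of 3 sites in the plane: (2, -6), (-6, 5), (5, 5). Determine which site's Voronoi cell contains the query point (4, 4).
Nearest site = (5, 5)

The Voronoi cell of site s contains exactly those query points closer to s than to any other site. Compute squared distances from q = (4, 4) to each site:
  (5 − 4)² + (5 − 4)² = 2
  (-6 − 4)² + (5 − 4)² = 101
  (2 − 4)² + (-6 − 4)² = 104
Minimum is attained by (5, 5), so q lies in its Voronoi cell.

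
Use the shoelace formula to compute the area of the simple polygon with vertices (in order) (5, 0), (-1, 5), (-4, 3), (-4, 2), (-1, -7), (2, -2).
Area = 51

Shoelace formula: Area = (1/2) |Σ_i (x_i · y_{i+1} − x_{i+1} · y_i)| (indices mod n). Compute each cross term:
  (5)(5) − (-1)(0) = 25
  (-1)(3) − (-4)(5) = 17
  (-4)(2) − (-4)(3) = 4
  (-4)(-7) − (-1)(2) = 30
  (-1)(-2) − (2)(-7) = 16
  (2)(0) − (5)(-2) = 10
Sum = 102, so (signed) Area = 102/2 = 51, |Area| = 51.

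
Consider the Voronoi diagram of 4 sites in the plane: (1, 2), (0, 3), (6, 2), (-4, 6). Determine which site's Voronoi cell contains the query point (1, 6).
Nearest site = (0, 3)

The Voronoi cell of site s contains exactly those query points closer to s than to any other site. Compute squared distances from q = (1, 6) to each site:
  (0 − 1)² + (3 − 6)² = 10
  (1 − 1)² + (2 − 6)² = 16
  (-4 − 1)² + (6 − 6)² = 25
  (6 − 1)² + (2 − 6)² = 41
Minimum is attained by (0, 3), so q lies in its Voronoi cell.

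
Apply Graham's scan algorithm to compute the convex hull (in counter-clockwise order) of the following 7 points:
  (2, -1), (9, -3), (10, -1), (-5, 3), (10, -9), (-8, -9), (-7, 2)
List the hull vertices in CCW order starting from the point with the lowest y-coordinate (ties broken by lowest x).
Hull (CCW) = [(-8, -9), (10, -9), (10, -1), (-5, 3), (-7, 2)]

Graham scan procedure:
  1. Find the pivot p₀ = point with lowest y (tie → lowest x): (-8, -9).
  2. Sort the remaining points by polar angle around p₀.
  3. Walk through sorted points, maintaining a stack; pop the top while the last three entries make a non-left turn (cross product ≤ 0).
  4. Final stack is the convex hull in CCW order: (-8, -9), (10, -9), (10, -1), (-5, 3), (-7, 2).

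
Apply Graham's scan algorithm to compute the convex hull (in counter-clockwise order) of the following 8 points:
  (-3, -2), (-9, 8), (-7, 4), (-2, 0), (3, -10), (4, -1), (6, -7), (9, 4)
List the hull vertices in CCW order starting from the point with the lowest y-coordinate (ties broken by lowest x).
Hull (CCW) = [(3, -10), (6, -7), (9, 4), (-9, 8), (-7, 4), (-3, -2)]

Graham scan procedure:
  1. Find the pivot p₀ = point with lowest y (tie → lowest x): (3, -10).
  2. Sort the remaining points by polar angle around p₀.
  3. Walk through sorted points, maintaining a stack; pop the top while the last three entries make a non-left turn (cross product ≤ 0).
  4. Final stack is the convex hull in CCW order: (3, -10), (6, -7), (9, 4), (-9, 8), (-7, 4), (-3, -2).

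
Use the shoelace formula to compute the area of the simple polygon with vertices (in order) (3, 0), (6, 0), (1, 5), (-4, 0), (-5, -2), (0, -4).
Area = 45

Shoelace formula: Area = (1/2) |Σ_i (x_i · y_{i+1} − x_{i+1} · y_i)| (indices mod n). Compute each cross term:
  (3)(0) − (6)(0) = 0
  (6)(5) − (1)(0) = 30
  (1)(0) − (-4)(5) = 20
  (-4)(-2) − (-5)(0) = 8
  (-5)(-4) − (0)(-2) = 20
  (0)(0) − (3)(-4) = 12
Sum = 90, so (signed) Area = 90/2 = 45, |Area| = 45.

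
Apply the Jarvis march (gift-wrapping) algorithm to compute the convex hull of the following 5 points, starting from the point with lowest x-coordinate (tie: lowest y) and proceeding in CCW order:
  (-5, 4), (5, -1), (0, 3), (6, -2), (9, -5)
Hull (CCW) = [(-5, 4), (9, -5), (5, -1), (0, 3)]

Jarvis march: at each step, from the current hull vertex p, select the next vertex q as the point such that every other point lies strictly to the left of (or on) the directed line p → q. (Equivalently: for every other point r, the cross product (q − p) × (r − p) ≥ 0.)
Starting point (lowest x, tie lowest y): (-5, 4). Wrap until returning to start. Resulting hull: (-5, 4), (9, -5), (5, -1), (0, 3).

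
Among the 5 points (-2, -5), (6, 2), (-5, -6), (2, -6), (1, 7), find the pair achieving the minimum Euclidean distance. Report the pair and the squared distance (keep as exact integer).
Pair = ((-2, -5), (-5, -6)); squared distance = 10

Compute all C(5, 2) = 10 pairwise squared distances (x_i − x_j)² + (y_i − y_j)². The minimum is 10, attained by the pair ((-2, -5), (-5, -6)).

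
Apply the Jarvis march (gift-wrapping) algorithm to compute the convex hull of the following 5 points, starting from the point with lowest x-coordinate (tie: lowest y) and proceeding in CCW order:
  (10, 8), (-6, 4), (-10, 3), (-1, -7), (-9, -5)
Hull (CCW) = [(-10, 3), (-9, -5), (-1, -7), (10, 8)]

Jarvis march: at each step, from the current hull vertex p, select the next vertex q as the point such that every other point lies strictly to the left of (or on) the directed line p → q. (Equivalently: for every other point r, the cross product (q − p) × (r − p) ≥ 0.)
Starting point (lowest x, tie lowest y): (-10, 3). Wrap until returning to start. Resulting hull: (-10, 3), (-9, -5), (-1, -7), (10, 8).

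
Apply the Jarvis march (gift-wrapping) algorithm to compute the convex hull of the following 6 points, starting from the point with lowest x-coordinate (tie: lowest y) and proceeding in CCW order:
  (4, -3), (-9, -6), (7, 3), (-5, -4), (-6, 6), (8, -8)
Hull (CCW) = [(-9, -6), (8, -8), (7, 3), (-6, 6)]

Jarvis march: at each step, from the current hull vertex p, select the next vertex q as the point such that every other point lies strictly to the left of (or on) the directed line p → q. (Equivalently: for every other point r, the cross product (q − p) × (r − p) ≥ 0.)
Starting point (lowest x, tie lowest y): (-9, -6). Wrap until returning to start. Resulting hull: (-9, -6), (8, -8), (7, 3), (-6, 6).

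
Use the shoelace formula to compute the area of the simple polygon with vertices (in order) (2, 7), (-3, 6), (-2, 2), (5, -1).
Area = 34

Shoelace formula: Area = (1/2) |Σ_i (x_i · y_{i+1} − x_{i+1} · y_i)| (indices mod n). Compute each cross term:
  (2)(6) − (-3)(7) = 33
  (-3)(2) − (-2)(6) = 6
  (-2)(-1) − (5)(2) = -8
  (5)(7) − (2)(-1) = 37
Sum = 68, so (signed) Area = 68/2 = 34, |Area| = 34.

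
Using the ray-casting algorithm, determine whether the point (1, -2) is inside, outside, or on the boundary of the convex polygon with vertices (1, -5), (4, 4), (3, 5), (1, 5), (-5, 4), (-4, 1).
The point (1, -2) lies strictly inside the polygon

Cast a horizontal ray to the right from the query point and count how many polygon edges it crosses (each edge strictly once or zero times, handled with the usual half-open convention). 
Parity of crossings → odd ⇒ inside.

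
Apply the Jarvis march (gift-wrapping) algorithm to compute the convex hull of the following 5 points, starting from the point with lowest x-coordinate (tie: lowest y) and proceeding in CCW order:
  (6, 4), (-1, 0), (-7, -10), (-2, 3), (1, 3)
Hull (CCW) = [(-7, -10), (6, 4), (-2, 3)]

Jarvis march: at each step, from the current hull vertex p, select the next vertex q as the point such that every other point lies strictly to the left of (or on) the directed line p → q. (Equivalently: for every other point r, the cross product (q − p) × (r − p) ≥ 0.)
Starting point (lowest x, tie lowest y): (-7, -10). Wrap until returning to start. Resulting hull: (-7, -10), (6, 4), (-2, 3).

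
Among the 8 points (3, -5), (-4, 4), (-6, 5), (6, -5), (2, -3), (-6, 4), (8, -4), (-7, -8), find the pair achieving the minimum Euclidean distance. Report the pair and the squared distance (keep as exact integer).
Pair = ((-6, 5), (-6, 4)); squared distance = 1

Compute all C(8, 2) = 28 pairwise squared distances (x_i − x_j)² + (y_i − y_j)². The minimum is 1, attained by the pair ((-6, 5), (-6, 4)).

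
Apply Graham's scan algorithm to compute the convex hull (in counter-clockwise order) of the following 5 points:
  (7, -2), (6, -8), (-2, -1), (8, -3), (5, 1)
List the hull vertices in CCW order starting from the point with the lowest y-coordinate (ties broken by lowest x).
Hull (CCW) = [(6, -8), (8, -3), (5, 1), (-2, -1)]

Graham scan procedure:
  1. Find the pivot p₀ = point with lowest y (tie → lowest x): (6, -8).
  2. Sort the remaining points by polar angle around p₀.
  3. Walk through sorted points, maintaining a stack; pop the top while the last three entries make a non-left turn (cross product ≤ 0).
  4. Final stack is the convex hull in CCW order: (6, -8), (8, -3), (5, 1), (-2, -1).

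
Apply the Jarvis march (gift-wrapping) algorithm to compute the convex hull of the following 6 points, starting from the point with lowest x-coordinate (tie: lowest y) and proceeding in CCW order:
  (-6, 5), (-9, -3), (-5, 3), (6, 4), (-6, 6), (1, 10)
Hull (CCW) = [(-9, -3), (6, 4), (1, 10), (-6, 6)]

Jarvis march: at each step, from the current hull vertex p, select the next vertex q as the point such that every other point lies strictly to the left of (or on) the directed line p → q. (Equivalently: for every other point r, the cross product (q − p) × (r − p) ≥ 0.)
Starting point (lowest x, tie lowest y): (-9, -3). Wrap until returning to start. Resulting hull: (-9, -3), (6, 4), (1, 10), (-6, 6).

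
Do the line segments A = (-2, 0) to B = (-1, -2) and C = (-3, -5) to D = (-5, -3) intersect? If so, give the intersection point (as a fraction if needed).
No (intersection of containing lines falls outside at least one segment)

Parametrize and solve: t = 6, s = -7/2. At least one of these is outside [0, 1], so the segments do not intersect.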